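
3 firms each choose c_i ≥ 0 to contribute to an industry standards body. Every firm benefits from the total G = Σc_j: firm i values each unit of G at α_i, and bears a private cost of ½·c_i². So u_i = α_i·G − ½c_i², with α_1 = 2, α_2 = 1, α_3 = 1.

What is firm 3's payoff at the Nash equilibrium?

3.5

Firm i's FOC: ∂u_i/∂c_i = α_i − c_i = 0, so c_i* = α_i.
NE contributions = (2, 1, 1); G = 4.
u_3 = α_3·G − ½·(c_3)² = 1·4 − ½·1² = 3.5.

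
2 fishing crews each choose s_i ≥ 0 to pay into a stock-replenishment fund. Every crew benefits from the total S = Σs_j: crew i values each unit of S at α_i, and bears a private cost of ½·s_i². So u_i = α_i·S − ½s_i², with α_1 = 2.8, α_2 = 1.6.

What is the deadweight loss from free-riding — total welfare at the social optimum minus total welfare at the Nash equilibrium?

5.2

Crew i's FOC: ∂u_i/∂s_i = α_i − s_i = 0, so s_i* = α_i.
NE contributions = (2.8, 1.6); S = 4.4.
W^NE = (Σα)·S − ½Σα_i² = 4.4² − ½·10.4 = 14.16.
Planner sets s_i = Σα_j = 4.4 for every i, so S^SO = 2·4.4 = 8.8.
W^SO = (Σα)·S^SO − ½·2·(Σα)² = (2/2)·4.4² = 19.36.
Deadweight loss = W^SO − W^NE = 5.2.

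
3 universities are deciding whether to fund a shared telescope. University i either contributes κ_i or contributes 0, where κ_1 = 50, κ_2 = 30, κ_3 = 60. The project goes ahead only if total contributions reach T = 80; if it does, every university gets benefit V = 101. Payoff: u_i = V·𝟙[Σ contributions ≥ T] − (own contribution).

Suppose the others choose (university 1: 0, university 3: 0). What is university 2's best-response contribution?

0

Others' total = 0. Even contributing 30 gives 30 < 80: no benefit either way.
Best response: 0.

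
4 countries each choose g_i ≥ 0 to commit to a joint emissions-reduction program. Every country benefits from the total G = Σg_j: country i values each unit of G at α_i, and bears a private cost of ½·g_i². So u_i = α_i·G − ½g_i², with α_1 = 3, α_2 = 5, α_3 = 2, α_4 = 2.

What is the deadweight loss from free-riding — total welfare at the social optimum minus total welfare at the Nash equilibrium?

Country i's FOC: ∂u_i/∂g_i = α_i − g_i = 0, so g_i* = α_i.
NE contributions = (3, 5, 2, 2); G = 12.
W^NE = (Σα)·G − ½Σα_i² = 12² − ½·42 = 123.
Planner sets g_i = Σα_j = 12 for every i, so G^SO = 4·12 = 48.
W^SO = (Σα)·G^SO − ½·4·(Σα)² = (4/2)·12² = 288.
Deadweight loss = W^SO − W^NE = 165.

165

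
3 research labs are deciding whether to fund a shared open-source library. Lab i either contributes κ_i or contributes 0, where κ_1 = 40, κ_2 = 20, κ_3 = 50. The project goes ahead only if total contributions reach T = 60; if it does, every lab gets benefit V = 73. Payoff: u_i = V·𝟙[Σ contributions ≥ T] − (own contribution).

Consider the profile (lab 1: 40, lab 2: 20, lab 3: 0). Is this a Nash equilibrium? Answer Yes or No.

Yes

Total = 60 ≥ 60: provided.
Lab 1 (pledges 40, payoff 33): dropping to 0 → total 20, payoff 0. No gain.
Lab 2 (pledges 20, payoff 53): dropping to 0 → total 40, payoff 0. No gain.
Lab 3 (pledges 0, payoff 73): pledging 50 → total 110, payoff 23. No gain.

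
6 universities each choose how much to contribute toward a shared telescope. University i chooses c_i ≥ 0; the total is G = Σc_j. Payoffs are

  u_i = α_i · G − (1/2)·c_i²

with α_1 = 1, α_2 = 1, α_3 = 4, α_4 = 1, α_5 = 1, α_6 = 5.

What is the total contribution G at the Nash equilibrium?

University i's FOC: ∂u_i/∂c_i = α_i − c_i = 0, so c_i* = α_i.
NE contributions = (1, 1, 4, 1, 1, 5); G = 13.

13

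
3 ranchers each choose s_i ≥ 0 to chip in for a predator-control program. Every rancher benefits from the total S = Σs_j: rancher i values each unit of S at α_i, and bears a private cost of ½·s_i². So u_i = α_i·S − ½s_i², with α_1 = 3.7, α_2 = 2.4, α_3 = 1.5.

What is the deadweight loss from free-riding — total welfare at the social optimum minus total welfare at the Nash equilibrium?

Rancher i's FOC: ∂u_i/∂s_i = α_i − s_i = 0, so s_i* = α_i.
NE contributions = (3.7, 2.4, 1.5); S = 7.6.
W^NE = (Σα)·S − ½Σα_i² = 7.6² − ½·21.7 = 46.91.
Planner sets s_i = Σα_j = 7.6 for every i, so S^SO = 3·7.6 = 22.8.
W^SO = (Σα)·S^SO − ½·3·(Σα)² = (3/2)·7.6² = 86.64.
Deadweight loss = W^SO − W^NE = 39.73.

39.73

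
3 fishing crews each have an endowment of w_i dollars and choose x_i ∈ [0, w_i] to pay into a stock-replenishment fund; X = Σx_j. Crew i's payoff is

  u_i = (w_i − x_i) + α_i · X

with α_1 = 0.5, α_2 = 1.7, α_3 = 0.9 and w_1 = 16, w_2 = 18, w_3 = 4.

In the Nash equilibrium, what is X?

∂u_i/∂x_i = α_i − 1, so crew i contributes w_i if α_i > 1, else 0.
α_i > 1 for i ∈ {2}; NE contributions (0, 18, 0), X = 18.

18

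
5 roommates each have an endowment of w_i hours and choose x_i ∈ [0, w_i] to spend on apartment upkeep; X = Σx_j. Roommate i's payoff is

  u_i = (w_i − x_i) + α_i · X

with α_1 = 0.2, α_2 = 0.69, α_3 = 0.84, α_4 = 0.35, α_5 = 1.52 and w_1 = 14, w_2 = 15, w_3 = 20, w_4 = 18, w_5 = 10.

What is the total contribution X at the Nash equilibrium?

∂u_i/∂x_i = α_i − 1, so roommate i contributes w_i if α_i > 1, else 0.
α_i > 1 for i ∈ {5}; NE contributions (0, 0, 0, 0, 10), X = 10.

10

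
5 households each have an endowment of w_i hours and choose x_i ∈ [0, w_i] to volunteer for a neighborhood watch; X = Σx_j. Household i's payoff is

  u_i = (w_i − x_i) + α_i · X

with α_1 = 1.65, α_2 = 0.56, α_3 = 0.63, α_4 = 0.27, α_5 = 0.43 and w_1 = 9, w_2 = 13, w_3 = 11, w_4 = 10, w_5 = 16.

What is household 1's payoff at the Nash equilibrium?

14.85

∂u_i/∂x_i = α_i − 1, so household i contributes w_i if α_i > 1, else 0.
α_i > 1 for i ∈ {1}; NE contributions (9, 0, 0, 0, 0), X = 9.
u_1 = (9 − 9) + 1.65·9 = 14.85.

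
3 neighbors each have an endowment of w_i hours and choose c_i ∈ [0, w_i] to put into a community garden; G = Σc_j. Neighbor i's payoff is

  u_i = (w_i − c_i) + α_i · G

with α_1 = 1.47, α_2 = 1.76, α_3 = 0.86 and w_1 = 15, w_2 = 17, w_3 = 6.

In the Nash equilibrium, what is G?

32

∂u_i/∂c_i = α_i − 1, so neighbor i contributes w_i if α_i > 1, else 0.
α_i > 1 for i ∈ {1, 2}; NE contributions (15, 17, 0), G = 32.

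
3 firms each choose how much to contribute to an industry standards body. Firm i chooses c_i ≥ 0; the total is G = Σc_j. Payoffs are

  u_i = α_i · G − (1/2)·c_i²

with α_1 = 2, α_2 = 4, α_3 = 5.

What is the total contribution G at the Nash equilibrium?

Firm i's FOC: ∂u_i/∂c_i = α_i − c_i = 0, so c_i* = α_i.
NE contributions = (2, 4, 5); G = 11.

11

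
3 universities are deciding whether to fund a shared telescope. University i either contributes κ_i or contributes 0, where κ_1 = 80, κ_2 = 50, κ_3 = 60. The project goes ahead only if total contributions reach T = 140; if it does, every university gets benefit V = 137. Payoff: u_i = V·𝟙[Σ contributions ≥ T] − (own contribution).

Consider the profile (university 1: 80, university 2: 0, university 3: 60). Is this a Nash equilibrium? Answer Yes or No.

Total = 140 ≥ 140: provided.
University 1 (pledges 80, payoff 57): dropping to 0 → total 60, payoff 0. No gain.
University 2 (pledges 0, payoff 137): pledging 50 → total 190, payoff 87. No gain.
University 3 (pledges 60, payoff 77): dropping to 0 → total 80, payoff 0. No gain.

Yes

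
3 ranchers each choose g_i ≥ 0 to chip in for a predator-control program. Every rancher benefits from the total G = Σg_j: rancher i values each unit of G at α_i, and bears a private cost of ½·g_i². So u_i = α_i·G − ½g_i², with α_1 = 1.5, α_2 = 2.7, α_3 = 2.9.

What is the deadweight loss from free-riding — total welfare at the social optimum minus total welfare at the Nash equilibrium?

34.18

Rancher i's FOC: ∂u_i/∂g_i = α_i − g_i = 0, so g_i* = α_i.
NE contributions = (1.5, 2.7, 2.9); G = 7.1.
W^NE = (Σα)·G − ½Σα_i² = 7.1² − ½·17.95 = 41.435.
Planner sets g_i = Σα_j = 7.1 for every i, so G^SO = 3·7.1 = 21.3.
W^SO = (Σα)·G^SO − ½·3·(Σα)² = (3/2)·7.1² = 75.615.
Deadweight loss = W^SO − W^NE = 34.18.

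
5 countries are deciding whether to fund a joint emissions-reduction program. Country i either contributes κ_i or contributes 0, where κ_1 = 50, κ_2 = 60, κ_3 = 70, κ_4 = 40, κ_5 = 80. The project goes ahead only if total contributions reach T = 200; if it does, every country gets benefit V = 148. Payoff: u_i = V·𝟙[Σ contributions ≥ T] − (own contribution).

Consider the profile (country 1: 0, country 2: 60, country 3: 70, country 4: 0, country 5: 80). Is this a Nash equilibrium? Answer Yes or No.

Total = 210 ≥ 200: provided.
Country 1 (pledges 0, payoff 148): pledging 50 → total 260, payoff 98. No gain.
Country 2 (pledges 60, payoff 88): dropping to 0 → total 150, payoff 0. No gain.
Country 3 (pledges 70, payoff 78): dropping to 0 → total 140, payoff 0. No gain.
Country 4 (pledges 0, payoff 148): pledging 40 → total 250, payoff 108. No gain.
Country 5 (pledges 80, payoff 68): dropping to 0 → total 130, payoff 0. No gain.

Yes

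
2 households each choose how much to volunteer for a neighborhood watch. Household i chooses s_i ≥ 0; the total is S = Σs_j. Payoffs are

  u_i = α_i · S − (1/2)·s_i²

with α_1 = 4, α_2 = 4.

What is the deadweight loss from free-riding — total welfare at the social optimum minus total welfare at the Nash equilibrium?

Household i's FOC: ∂u_i/∂s_i = α_i − s_i = 0, so s_i* = α_i.
NE contributions = (4, 4); S = 8.
W^NE = (Σα)·S − ½Σα_i² = 8² − ½·32 = 48.
Planner sets s_i = Σα_j = 8 for every i, so S^SO = 2·8 = 16.
W^SO = (Σα)·S^SO − ½·2·(Σα)² = (2/2)·8² = 64.
Deadweight loss = W^SO − W^NE = 16.

16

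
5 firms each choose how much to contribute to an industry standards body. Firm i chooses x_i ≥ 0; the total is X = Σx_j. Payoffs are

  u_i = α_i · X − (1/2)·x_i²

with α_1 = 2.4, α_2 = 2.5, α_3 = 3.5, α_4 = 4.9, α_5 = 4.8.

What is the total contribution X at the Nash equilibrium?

18.1

Firm i's FOC: ∂u_i/∂x_i = α_i − x_i = 0, so x_i* = α_i.
NE contributions = (2.4, 2.5, 3.5, 4.9, 4.8); X = 18.1.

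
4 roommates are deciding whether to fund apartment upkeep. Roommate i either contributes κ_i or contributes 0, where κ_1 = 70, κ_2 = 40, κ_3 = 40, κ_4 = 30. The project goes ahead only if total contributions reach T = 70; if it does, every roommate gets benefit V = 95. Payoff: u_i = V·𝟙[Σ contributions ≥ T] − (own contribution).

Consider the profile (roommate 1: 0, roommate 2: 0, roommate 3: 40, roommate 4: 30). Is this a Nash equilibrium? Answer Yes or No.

Total = 70 ≥ 70: provided.
Roommate 1 (pledges 0, payoff 95): pledging 70 → total 140, payoff 25. No gain.
Roommate 2 (pledges 0, payoff 95): pledging 40 → total 110, payoff 55. No gain.
Roommate 3 (pledges 40, payoff 55): dropping to 0 → total 30, payoff 0. No gain.
Roommate 4 (pledges 30, payoff 65): dropping to 0 → total 40, payoff 0. No gain.

Yes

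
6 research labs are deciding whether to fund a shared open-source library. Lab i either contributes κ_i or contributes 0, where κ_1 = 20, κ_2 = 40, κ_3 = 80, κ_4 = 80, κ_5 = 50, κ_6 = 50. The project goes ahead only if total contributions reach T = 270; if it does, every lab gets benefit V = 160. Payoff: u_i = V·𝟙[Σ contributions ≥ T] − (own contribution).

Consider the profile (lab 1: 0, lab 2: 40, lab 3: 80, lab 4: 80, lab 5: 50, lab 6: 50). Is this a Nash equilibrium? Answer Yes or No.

Total = 300 ≥ 270: provided.
Lab 1 (pledges 0, payoff 160): pledging 20 → total 320, payoff 140. No gain.
Lab 2 (pledges 40, payoff 120): dropping to 0 → total 260, payoff 0. No gain.
Lab 3 (pledges 80, payoff 80): dropping to 0 → total 220, payoff 0. No gain.
Lab 4 (pledges 80, payoff 80): dropping to 0 → total 220, payoff 0. No gain.
Lab 5 (pledges 50, payoff 110): dropping to 0 → total 250, payoff 0. No gain.
Lab 6 (pledges 50, payoff 110): dropping to 0 → total 250, payoff 0. No gain.

Yes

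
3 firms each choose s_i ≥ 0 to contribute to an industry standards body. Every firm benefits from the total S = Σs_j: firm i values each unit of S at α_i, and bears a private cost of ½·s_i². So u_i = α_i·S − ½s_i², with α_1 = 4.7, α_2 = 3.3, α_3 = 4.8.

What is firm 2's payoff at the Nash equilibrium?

Firm i's FOC: ∂u_i/∂s_i = α_i − s_i = 0, so s_i* = α_i.
NE contributions = (4.7, 3.3, 4.8); S = 12.8.
u_2 = α_2·S − ½·(s_2)² = 3.3·12.8 − ½·3.3² = 36.795.

36.795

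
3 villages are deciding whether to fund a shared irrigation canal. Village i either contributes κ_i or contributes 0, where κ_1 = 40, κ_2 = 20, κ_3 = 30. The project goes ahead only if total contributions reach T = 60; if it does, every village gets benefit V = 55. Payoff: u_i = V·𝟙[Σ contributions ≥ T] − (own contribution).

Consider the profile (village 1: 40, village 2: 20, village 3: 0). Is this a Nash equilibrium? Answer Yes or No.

Yes

Total = 60 ≥ 60: provided.
Village 1 (pledges 40, payoff 15): dropping to 0 → total 20, payoff 0. No gain.
Village 2 (pledges 20, payoff 35): dropping to 0 → total 40, payoff 0. No gain.
Village 3 (pledges 0, payoff 55): pledging 30 → total 90, payoff 25. No gain.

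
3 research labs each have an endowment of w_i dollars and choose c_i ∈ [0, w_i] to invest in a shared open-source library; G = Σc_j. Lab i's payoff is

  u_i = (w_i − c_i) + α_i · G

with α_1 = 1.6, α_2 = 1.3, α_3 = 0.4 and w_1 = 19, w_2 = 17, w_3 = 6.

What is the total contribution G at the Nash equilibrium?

∂u_i/∂c_i = α_i − 1, so lab i contributes w_i if α_i > 1, else 0.
α_i > 1 for i ∈ {1, 2}; NE contributions (19, 17, 0), G = 36.

36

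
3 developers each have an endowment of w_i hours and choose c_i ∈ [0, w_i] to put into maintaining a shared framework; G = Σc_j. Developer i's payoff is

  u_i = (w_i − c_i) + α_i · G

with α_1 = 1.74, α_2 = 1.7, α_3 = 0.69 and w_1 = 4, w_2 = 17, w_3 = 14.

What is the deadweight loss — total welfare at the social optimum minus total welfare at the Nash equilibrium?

43.82

∂u_i/∂c_i = α_i − 1, so developer i contributes w_i if α_i > 1, else 0.
α_i > 1 for i ∈ {1, 2}; NE contributions (4, 17, 0), G = 21.
W^NE = Σw_i − G^NE + (Σα_i)·G^NE = 35 + 3.13·21 = 100.73.
Planner: ∂(Σu_j)/∂c_i = Σα_j − 1 = 3.13 > 0, so everyone contributes w_i; G^SO = 35, W^SO = 35 + 3.13·35 = 144.55.
Deadweight loss = 43.82.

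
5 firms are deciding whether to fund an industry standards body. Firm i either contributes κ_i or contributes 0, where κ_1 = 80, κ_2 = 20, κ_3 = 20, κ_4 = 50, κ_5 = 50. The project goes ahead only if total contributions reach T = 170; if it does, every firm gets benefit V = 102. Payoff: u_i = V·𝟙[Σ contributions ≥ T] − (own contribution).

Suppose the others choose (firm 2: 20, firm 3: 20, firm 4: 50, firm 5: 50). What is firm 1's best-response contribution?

Others' total = 140. Contributing 80 brings total to 220 ≥ 170: gain V − κ_1 = 22.
Best response: 80.

80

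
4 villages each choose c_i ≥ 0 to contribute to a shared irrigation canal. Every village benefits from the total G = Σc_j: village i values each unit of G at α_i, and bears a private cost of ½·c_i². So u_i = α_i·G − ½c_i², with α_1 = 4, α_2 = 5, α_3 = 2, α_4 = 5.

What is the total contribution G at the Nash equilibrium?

Village i's FOC: ∂u_i/∂c_i = α_i − c_i = 0, so c_i* = α_i.
NE contributions = (4, 5, 2, 5); G = 16.

16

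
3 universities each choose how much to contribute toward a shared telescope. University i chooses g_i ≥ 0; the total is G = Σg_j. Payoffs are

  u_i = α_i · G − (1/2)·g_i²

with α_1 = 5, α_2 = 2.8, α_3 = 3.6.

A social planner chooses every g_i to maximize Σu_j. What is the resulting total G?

34.2

Planner FOC: ∂(Σu_j)/∂g_i = (Σα_j) − g_i = 0, so g_i^SO = Σα_j = 11.4 for every i; G^SO = 34.2.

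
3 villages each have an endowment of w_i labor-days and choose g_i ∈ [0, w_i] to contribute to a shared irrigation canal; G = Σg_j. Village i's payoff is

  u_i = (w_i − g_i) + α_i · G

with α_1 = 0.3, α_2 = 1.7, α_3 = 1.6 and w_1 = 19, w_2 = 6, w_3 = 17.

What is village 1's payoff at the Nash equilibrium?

∂u_i/∂g_i = α_i − 1, so village i contributes w_i if α_i > 1, else 0.
α_i > 1 for i ∈ {2, 3}; NE contributions (0, 6, 17), G = 23.
u_1 = (19 − 0) + 0.3·23 = 25.9.

25.9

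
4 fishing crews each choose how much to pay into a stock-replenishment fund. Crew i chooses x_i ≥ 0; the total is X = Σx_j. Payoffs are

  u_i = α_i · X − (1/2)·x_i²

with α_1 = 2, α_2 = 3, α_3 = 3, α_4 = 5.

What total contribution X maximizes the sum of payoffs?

Planner FOC: ∂(Σu_j)/∂x_i = (Σα_j) − x_i = 0, so x_i^SO = Σα_j = 13 for every i; X^SO = 52.

52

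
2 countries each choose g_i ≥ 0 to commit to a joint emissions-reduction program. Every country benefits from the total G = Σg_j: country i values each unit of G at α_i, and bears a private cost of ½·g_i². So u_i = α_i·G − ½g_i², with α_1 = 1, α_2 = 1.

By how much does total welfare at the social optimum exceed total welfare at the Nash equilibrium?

Country i's FOC: ∂u_i/∂g_i = α_i − g_i = 0, so g_i* = α_i.
NE contributions = (1, 1); G = 2.
W^NE = (Σα)·G − ½Σα_i² = 2² − ½·2 = 3.
Planner sets g_i = Σα_j = 2 for every i, so G^SO = 2·2 = 4.
W^SO = (Σα)·G^SO − ½·2·(Σα)² = (2/2)·2² = 4.
Deadweight loss = W^SO − W^NE = 1.

1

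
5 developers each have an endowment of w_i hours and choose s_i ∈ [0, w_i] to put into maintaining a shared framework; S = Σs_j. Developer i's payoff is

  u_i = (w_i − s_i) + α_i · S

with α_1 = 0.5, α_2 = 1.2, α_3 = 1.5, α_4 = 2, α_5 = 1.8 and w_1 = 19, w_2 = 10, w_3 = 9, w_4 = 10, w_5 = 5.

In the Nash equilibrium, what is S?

34

∂u_i/∂s_i = α_i − 1, so developer i contributes w_i if α_i > 1, else 0.
α_i > 1 for i ∈ {2, 3, 4, 5}; NE contributions (0, 10, 9, 10, 5), S = 34.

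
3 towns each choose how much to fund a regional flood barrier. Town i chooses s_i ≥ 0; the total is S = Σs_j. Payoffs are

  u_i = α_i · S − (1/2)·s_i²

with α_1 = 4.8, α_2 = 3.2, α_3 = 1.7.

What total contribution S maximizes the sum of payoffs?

29.1

Planner FOC: ∂(Σu_j)/∂s_i = (Σα_j) − s_i = 0, so s_i^SO = Σα_j = 9.7 for every i; S^SO = 29.1.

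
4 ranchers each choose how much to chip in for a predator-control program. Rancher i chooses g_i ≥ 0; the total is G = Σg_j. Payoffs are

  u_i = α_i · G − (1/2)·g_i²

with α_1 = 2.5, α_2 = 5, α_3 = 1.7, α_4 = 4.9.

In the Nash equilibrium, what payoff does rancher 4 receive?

Rancher i's FOC: ∂u_i/∂g_i = α_i − g_i = 0, so g_i* = α_i.
NE contributions = (2.5, 5, 1.7, 4.9); G = 14.1.
u_4 = α_4·G − ½·(g_4)² = 4.9·14.1 − ½·4.9² = 57.085.

57.085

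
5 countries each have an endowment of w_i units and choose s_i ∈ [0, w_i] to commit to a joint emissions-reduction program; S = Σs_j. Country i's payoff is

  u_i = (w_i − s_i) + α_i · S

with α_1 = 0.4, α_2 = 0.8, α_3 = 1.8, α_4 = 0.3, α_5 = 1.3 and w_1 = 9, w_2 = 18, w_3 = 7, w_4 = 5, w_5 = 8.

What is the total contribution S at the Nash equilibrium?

15

∂u_i/∂s_i = α_i − 1, so country i contributes w_i if α_i > 1, else 0.
α_i > 1 for i ∈ {3, 5}; NE contributions (0, 0, 7, 0, 8), S = 15.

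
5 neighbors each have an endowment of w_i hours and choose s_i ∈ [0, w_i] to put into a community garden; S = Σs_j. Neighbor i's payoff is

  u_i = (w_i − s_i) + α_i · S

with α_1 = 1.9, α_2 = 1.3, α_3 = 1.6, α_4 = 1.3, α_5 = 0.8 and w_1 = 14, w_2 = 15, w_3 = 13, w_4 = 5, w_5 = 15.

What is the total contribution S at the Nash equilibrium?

∂u_i/∂s_i = α_i − 1, so neighbor i contributes w_i if α_i > 1, else 0.
α_i > 1 for i ∈ {1, 2, 3, 4}; NE contributions (14, 15, 13, 5, 0), S = 47.

47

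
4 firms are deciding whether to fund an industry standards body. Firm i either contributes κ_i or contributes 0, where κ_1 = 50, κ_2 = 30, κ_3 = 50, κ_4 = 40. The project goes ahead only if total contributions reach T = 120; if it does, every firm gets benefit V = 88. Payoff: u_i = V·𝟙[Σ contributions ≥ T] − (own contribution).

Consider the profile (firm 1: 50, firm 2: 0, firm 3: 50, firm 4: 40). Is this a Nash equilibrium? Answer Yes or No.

Total = 140 ≥ 120: provided.
Firm 1 (pledges 50, payoff 38): dropping to 0 → total 90, payoff 0. No gain.
Firm 2 (pledges 0, payoff 88): pledging 30 → total 170, payoff 58. No gain.
Firm 3 (pledges 50, payoff 38): dropping to 0 → total 90, payoff 0. No gain.
Firm 4 (pledges 40, payoff 48): dropping to 0 → total 100, payoff 0. No gain.

Yes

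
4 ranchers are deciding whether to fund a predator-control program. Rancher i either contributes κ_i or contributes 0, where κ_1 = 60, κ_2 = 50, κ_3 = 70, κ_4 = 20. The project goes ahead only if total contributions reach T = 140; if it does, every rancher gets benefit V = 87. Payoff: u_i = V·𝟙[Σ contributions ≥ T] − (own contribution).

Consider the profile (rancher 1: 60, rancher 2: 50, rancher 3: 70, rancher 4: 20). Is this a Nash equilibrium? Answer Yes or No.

No

Total = 200 ≥ 140: provided.
Rancher 1 (pledges 60, payoff 27): dropping to 0 → total 140, payoff 87. Profitable deviation.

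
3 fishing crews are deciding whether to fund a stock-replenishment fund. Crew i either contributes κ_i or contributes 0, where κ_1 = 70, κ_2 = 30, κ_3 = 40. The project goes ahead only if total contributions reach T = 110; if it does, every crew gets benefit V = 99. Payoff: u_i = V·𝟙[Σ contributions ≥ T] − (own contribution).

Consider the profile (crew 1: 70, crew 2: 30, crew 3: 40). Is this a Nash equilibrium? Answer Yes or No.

Total = 140 ≥ 110: provided.
Crew 1 (pledges 70, payoff 29): dropping to 0 → total 70, payoff 0. No gain.
Crew 2 (pledges 30, payoff 69): dropping to 0 → total 110, payoff 99. Profitable deviation.

No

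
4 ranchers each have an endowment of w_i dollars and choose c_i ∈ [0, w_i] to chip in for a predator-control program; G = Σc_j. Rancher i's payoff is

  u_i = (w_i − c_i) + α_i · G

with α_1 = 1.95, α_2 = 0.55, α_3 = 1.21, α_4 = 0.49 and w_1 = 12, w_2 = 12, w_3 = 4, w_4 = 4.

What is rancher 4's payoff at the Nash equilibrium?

∂u_i/∂c_i = α_i − 1, so rancher i contributes w_i if α_i > 1, else 0.
α_i > 1 for i ∈ {1, 3}; NE contributions (12, 0, 4, 0), G = 16.
u_4 = (4 − 0) + 0.49·16 = 11.84.

11.84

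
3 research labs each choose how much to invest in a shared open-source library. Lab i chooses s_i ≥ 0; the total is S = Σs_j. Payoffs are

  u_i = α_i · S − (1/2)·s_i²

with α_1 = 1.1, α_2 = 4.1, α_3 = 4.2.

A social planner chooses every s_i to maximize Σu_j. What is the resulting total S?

28.2

Planner FOC: ∂(Σu_j)/∂s_i = (Σα_j) − s_i = 0, so s_i^SO = Σα_j = 9.4 for every i; S^SO = 28.2.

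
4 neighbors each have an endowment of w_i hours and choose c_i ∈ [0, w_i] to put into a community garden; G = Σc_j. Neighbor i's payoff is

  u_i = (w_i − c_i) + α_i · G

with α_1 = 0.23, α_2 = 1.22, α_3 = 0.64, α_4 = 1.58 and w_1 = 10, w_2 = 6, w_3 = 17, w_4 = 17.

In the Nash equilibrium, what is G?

∂u_i/∂c_i = α_i − 1, so neighbor i contributes w_i if α_i > 1, else 0.
α_i > 1 for i ∈ {2, 4}; NE contributions (0, 6, 0, 17), G = 23.

23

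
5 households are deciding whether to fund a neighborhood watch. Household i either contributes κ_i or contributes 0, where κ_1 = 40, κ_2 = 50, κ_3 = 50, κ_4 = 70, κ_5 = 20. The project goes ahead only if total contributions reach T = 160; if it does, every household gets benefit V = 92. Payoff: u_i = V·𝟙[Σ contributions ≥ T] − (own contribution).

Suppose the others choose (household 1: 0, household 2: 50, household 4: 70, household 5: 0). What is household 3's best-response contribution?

Others' total = 120. Contributing 50 brings total to 170 ≥ 160: gain V − κ_3 = 42.
Best response: 50.

50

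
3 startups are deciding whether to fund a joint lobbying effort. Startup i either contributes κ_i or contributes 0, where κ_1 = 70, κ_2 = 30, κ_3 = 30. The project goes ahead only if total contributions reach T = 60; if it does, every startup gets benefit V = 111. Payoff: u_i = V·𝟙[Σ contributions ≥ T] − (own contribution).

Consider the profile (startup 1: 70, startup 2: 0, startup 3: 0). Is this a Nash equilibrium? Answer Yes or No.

Yes

Total = 70 ≥ 60: provided.
Startup 1 (pledges 70, payoff 41): dropping to 0 → total 0, payoff 0. No gain.
Startup 2 (pledges 0, payoff 111): pledging 30 → total 100, payoff 81. No gain.
Startup 3 (pledges 0, payoff 111): pledging 30 → total 100, payoff 81. No gain.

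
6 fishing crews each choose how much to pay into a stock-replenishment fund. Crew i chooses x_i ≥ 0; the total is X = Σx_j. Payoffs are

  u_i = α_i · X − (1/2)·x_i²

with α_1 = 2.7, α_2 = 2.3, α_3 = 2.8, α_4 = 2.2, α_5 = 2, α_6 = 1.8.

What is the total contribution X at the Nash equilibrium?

Crew i's FOC: ∂u_i/∂x_i = α_i − x_i = 0, so x_i* = α_i.
NE contributions = (2.7, 2.3, 2.8, 2.2, 2, 1.8); X = 13.8.

13.8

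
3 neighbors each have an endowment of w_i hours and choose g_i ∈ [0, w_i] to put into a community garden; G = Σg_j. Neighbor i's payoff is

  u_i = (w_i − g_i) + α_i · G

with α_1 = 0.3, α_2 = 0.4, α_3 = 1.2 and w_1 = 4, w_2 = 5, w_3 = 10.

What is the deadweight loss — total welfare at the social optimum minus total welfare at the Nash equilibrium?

∂u_i/∂g_i = α_i − 1, so neighbor i contributes w_i if α_i > 1, else 0.
α_i > 1 for i ∈ {3}; NE contributions (0, 0, 10), G = 10.
W^NE = Σw_i − G^NE + (Σα_i)·G^NE = 19 + 0.9·10 = 28.
Planner: ∂(Σu_j)/∂g_i = Σα_j − 1 = 0.9 > 0, so everyone contributes w_i; G^SO = 19, W^SO = 19 + 0.9·19 = 36.1.
Deadweight loss = 8.1.

8.1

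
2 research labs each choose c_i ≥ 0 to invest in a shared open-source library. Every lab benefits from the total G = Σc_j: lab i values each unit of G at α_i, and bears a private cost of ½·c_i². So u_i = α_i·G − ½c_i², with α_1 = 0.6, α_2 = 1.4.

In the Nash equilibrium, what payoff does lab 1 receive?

Lab i's FOC: ∂u_i/∂c_i = α_i − c_i = 0, so c_i* = α_i.
NE contributions = (0.6, 1.4); G = 2.
u_1 = α_1·G − ½·(c_1)² = 0.6·2 − ½·0.6² = 1.02.

1.02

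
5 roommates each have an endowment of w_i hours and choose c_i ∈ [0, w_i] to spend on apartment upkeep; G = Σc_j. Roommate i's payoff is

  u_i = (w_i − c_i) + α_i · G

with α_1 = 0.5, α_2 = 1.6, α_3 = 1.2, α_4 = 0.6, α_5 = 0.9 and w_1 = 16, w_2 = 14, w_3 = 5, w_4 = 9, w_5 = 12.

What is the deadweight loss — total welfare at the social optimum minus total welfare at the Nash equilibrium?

∂u_i/∂c_i = α_i − 1, so roommate i contributes w_i if α_i > 1, else 0.
α_i > 1 for i ∈ {2, 3}; NE contributions (0, 14, 5, 0, 0), G = 19.
W^NE = Σw_i − G^NE + (Σα_i)·G^NE = 56 + 3.8·19 = 128.2.
Planner: ∂(Σu_j)/∂c_i = Σα_j − 1 = 3.8 > 0, so everyone contributes w_i; G^SO = 56, W^SO = 56 + 3.8·56 = 268.8.
Deadweight loss = 140.6.

140.6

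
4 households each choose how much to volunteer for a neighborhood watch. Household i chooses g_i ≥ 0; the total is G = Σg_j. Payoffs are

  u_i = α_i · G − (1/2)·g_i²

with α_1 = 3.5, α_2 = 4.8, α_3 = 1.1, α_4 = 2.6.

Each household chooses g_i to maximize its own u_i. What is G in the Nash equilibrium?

Household i's FOC: ∂u_i/∂g_i = α_i − g_i = 0, so g_i* = α_i.
NE contributions = (3.5, 4.8, 1.1, 2.6); G = 12.

12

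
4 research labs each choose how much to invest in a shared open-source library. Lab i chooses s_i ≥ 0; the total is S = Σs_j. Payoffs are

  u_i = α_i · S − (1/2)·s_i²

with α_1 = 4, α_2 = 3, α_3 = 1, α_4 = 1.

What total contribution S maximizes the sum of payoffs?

Planner FOC: ∂(Σu_j)/∂s_i = (Σα_j) − s_i = 0, so s_i^SO = Σα_j = 9 for every i; S^SO = 36.

36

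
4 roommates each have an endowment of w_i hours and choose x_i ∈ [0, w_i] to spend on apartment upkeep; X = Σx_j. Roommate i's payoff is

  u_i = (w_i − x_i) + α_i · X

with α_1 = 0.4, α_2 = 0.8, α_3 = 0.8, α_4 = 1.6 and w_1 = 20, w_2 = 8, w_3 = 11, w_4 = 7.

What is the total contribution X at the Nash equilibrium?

∂u_i/∂x_i = α_i − 1, so roommate i contributes w_i if α_i > 1, else 0.
α_i > 1 for i ∈ {4}; NE contributions (0, 0, 0, 7), X = 7.

7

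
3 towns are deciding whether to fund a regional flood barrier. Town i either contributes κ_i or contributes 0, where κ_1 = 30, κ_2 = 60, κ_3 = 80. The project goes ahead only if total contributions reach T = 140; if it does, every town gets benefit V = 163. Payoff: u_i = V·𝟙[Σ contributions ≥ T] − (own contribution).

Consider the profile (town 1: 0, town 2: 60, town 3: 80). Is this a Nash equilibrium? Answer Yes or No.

Total = 140 ≥ 140: provided.
Town 1 (pledges 0, payoff 163): pledging 30 → total 170, payoff 133. No gain.
Town 2 (pledges 60, payoff 103): dropping to 0 → total 80, payoff 0. No gain.
Town 3 (pledges 80, payoff 83): dropping to 0 → total 60, payoff 0. No gain.

Yes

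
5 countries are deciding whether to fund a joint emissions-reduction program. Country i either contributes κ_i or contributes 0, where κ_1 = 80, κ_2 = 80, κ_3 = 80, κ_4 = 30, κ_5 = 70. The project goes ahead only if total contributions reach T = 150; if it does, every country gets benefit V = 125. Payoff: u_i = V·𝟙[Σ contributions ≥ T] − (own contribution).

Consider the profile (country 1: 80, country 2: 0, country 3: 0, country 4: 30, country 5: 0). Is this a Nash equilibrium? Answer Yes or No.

Total = 110 < 150: not provided.
Country 1 (pledges 80, payoff -80): dropping to 0 → total 30, payoff 0. Profitable deviation.

No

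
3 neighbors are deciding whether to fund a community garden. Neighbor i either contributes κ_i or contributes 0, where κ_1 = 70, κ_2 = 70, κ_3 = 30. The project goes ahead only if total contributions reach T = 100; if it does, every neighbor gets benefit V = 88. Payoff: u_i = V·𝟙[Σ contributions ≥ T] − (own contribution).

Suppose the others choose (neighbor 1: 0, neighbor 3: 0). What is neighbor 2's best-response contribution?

0

Others' total = 0. Even contributing 70 gives 70 < 100: no benefit either way.
Best response: 0.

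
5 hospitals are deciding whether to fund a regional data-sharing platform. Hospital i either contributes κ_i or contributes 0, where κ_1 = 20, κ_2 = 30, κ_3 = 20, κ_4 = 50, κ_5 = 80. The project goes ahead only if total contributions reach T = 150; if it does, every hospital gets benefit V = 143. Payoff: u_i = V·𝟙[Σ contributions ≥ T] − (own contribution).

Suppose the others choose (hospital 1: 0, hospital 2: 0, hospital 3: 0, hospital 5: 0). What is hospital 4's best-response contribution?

0

Others' total = 0. Even contributing 50 gives 50 < 150: no benefit either way.
Best response: 0.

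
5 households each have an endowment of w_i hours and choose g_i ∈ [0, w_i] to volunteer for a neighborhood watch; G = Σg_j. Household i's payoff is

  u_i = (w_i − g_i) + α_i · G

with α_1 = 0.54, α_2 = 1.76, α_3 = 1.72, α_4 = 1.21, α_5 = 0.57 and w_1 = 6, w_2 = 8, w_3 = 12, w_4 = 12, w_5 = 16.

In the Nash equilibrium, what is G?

∂u_i/∂g_i = α_i − 1, so household i contributes w_i if α_i > 1, else 0.
α_i > 1 for i ∈ {2, 3, 4}; NE contributions (0, 8, 12, 12, 0), G = 32.

32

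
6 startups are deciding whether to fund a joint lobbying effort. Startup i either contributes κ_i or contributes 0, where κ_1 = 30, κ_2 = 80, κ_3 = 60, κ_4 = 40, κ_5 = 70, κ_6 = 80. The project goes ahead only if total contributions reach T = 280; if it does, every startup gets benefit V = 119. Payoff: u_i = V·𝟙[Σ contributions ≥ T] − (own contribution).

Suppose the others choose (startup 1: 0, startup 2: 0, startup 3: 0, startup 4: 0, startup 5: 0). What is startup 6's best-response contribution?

Others' total = 0. Even contributing 80 gives 80 < 280: no benefit either way.
Best response: 0.

0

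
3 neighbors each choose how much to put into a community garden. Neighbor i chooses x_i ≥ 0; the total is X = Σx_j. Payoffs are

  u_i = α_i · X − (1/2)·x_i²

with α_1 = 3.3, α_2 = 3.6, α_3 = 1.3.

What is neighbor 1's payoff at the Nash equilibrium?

Neighbor i's FOC: ∂u_i/∂x_i = α_i − x_i = 0, so x_i* = α_i.
NE contributions = (3.3, 3.6, 1.3); X = 8.2.
u_1 = α_1·X − ½·(x_1)² = 3.3·8.2 − ½·3.3² = 21.615.

21.615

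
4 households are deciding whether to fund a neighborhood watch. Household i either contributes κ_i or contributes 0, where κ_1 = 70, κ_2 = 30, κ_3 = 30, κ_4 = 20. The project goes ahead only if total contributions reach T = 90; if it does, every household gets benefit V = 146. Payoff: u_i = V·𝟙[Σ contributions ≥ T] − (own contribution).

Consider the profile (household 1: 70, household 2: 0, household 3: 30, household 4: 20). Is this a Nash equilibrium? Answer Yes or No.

Total = 120 ≥ 90: provided.
Household 1 (pledges 70, payoff 76): dropping to 0 → total 50, payoff 0. No gain.
Household 2 (pledges 0, payoff 146): pledging 30 → total 150, payoff 116. No gain.
Household 3 (pledges 30, payoff 116): dropping to 0 → total 90, payoff 146. Profitable deviation.

No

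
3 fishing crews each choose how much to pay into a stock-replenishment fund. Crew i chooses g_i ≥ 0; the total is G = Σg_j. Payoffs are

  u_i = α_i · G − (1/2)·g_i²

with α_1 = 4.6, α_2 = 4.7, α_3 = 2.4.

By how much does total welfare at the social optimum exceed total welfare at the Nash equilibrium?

92.95

Crew i's FOC: ∂u_i/∂g_i = α_i − g_i = 0, so g_i* = α_i.
NE contributions = (4.6, 4.7, 2.4); G = 11.7.
W^NE = (Σα)·G − ½Σα_i² = 11.7² − ½·49.01 = 112.385.
Planner sets g_i = Σα_j = 11.7 for every i, so G^SO = 3·11.7 = 35.1.
W^SO = (Σα)·G^SO − ½·3·(Σα)² = (3/2)·11.7² = 205.335.
Deadweight loss = W^SO − W^NE = 92.95.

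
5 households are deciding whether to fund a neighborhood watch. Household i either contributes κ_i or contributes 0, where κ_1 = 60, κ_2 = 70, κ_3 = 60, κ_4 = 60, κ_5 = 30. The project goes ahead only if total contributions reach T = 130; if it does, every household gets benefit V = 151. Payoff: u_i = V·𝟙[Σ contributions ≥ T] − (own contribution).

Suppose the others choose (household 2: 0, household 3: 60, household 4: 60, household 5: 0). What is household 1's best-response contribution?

Others' total = 120. Contributing 60 brings total to 180 ≥ 130: gain V − κ_1 = 91.
Best response: 60.

60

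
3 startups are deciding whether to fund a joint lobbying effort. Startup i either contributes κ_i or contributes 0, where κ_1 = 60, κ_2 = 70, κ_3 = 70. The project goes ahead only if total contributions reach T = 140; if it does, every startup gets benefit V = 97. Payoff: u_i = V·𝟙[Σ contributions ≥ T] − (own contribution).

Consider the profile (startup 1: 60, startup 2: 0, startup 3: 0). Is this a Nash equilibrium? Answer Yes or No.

Total = 60 < 140: not provided.
Startup 1 (pledges 60, payoff -60): dropping to 0 → total 0, payoff 0. Profitable deviation.

No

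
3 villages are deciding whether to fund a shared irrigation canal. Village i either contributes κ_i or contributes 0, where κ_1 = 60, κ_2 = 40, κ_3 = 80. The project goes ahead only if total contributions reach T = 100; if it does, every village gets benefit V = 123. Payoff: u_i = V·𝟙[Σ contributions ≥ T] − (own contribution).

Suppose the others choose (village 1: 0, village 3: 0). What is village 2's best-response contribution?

0

Others' total = 0. Even contributing 40 gives 40 < 100: no benefit either way.
Best response: 0.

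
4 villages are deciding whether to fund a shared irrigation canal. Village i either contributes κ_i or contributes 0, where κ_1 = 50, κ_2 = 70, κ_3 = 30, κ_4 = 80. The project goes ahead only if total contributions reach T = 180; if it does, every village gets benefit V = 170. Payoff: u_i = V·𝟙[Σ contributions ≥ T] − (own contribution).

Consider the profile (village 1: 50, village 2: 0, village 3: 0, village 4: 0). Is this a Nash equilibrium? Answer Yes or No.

Total = 50 < 180: not provided.
Village 1 (pledges 50, payoff -50): dropping to 0 → total 0, payoff 0. Profitable deviation.

No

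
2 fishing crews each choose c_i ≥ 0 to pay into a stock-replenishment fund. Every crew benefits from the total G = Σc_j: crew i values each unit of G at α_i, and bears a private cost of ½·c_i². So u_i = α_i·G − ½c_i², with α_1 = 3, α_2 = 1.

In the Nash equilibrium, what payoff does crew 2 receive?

Crew i's FOC: ∂u_i/∂c_i = α_i − c_i = 0, so c_i* = α_i.
NE contributions = (3, 1); G = 4.
u_2 = α_2·G − ½·(c_2)² = 1·4 − ½·1² = 3.5.

3.5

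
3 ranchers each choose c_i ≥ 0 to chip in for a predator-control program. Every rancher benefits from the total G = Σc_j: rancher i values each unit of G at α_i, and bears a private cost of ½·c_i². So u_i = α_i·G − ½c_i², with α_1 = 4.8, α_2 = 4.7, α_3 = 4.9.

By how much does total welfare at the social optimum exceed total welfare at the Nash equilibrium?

Rancher i's FOC: ∂u_i/∂c_i = α_i − c_i = 0, so c_i* = α_i.
NE contributions = (4.8, 4.7, 4.9); G = 14.4.
W^NE = (Σα)·G − ½Σα_i² = 14.4² − ½·69.14 = 172.79.
Planner sets c_i = Σα_j = 14.4 for every i, so G^SO = 3·14.4 = 43.2.
W^SO = (Σα)·G^SO − ½·3·(Σα)² = (3/2)·14.4² = 311.04.
Deadweight loss = W^SO − W^NE = 138.25.

138.25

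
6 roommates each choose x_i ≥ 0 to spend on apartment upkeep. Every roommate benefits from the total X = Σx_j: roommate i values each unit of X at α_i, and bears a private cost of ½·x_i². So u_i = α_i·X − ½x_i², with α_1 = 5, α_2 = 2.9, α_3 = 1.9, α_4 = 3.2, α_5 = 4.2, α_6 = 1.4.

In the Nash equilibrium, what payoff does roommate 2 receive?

49.735

Roommate i's FOC: ∂u_i/∂x_i = α_i − x_i = 0, so x_i* = α_i.
NE contributions = (5, 2.9, 1.9, 3.2, 4.2, 1.4); X = 18.6.
u_2 = α_2·X − ½·(x_2)² = 2.9·18.6 − ½·2.9² = 49.735.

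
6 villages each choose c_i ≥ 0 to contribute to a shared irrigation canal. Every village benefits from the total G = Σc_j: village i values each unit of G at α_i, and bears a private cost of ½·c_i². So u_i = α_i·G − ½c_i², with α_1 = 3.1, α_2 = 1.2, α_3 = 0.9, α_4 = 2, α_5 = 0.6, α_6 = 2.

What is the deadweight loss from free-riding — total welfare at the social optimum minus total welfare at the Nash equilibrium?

Village i's FOC: ∂u_i/∂c_i = α_i − c_i = 0, so c_i* = α_i.
NE contributions = (3.1, 1.2, 0.9, 2, 0.6, 2); G = 9.8.
W^NE = (Σα)·G − ½Σα_i² = 9.8² − ½·20.22 = 85.93.
Planner sets c_i = Σα_j = 9.8 for every i, so G^SO = 6·9.8 = 58.8.
W^SO = (Σα)·G^SO − ½·6·(Σα)² = (6/2)·9.8² = 288.12.
Deadweight loss = W^SO − W^NE = 202.19.

202.19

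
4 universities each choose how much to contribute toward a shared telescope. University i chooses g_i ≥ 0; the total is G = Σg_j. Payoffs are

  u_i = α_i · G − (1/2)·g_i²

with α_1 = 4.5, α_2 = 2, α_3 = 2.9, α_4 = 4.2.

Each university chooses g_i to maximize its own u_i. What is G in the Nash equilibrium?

13.6

University i's FOC: ∂u_i/∂g_i = α_i − g_i = 0, so g_i* = α_i.
NE contributions = (4.5, 2, 2.9, 4.2); G = 13.6.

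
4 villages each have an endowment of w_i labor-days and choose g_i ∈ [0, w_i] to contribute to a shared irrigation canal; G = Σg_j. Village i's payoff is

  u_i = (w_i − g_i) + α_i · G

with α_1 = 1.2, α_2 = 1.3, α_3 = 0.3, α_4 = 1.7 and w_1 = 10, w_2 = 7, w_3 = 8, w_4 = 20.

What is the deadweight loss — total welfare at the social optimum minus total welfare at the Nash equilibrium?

28

∂u_i/∂g_i = α_i − 1, so village i contributes w_i if α_i > 1, else 0.
α_i > 1 for i ∈ {1, 2, 4}; NE contributions (10, 7, 0, 20), G = 37.
W^NE = Σw_i − G^NE + (Σα_i)·G^NE = 45 + 3.5·37 = 174.5.
Planner: ∂(Σu_j)/∂g_i = Σα_j − 1 = 3.5 > 0, so everyone contributes w_i; G^SO = 45, W^SO = 45 + 3.5·45 = 202.5.
Deadweight loss = 28.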